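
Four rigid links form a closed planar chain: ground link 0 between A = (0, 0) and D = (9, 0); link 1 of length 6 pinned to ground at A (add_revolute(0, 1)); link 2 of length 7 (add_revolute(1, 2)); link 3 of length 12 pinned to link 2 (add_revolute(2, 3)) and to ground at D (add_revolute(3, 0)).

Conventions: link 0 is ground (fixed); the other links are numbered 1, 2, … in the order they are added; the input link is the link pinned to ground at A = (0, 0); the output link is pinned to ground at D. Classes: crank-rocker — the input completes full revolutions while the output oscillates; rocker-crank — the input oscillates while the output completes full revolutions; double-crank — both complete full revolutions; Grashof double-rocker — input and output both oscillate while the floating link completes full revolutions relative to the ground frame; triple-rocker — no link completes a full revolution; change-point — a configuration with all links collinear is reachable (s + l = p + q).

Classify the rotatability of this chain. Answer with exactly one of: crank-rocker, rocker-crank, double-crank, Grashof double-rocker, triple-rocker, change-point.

lengths: ground=9, input=6, coupler=7, output=12
sorted: s=6 (shortest), l=12 (longest), p+q=16
s + l = 18 vs p + q = 16
s + l > p + q → non-Grashof → no link fully rotates → triple-rocker

triple-rocker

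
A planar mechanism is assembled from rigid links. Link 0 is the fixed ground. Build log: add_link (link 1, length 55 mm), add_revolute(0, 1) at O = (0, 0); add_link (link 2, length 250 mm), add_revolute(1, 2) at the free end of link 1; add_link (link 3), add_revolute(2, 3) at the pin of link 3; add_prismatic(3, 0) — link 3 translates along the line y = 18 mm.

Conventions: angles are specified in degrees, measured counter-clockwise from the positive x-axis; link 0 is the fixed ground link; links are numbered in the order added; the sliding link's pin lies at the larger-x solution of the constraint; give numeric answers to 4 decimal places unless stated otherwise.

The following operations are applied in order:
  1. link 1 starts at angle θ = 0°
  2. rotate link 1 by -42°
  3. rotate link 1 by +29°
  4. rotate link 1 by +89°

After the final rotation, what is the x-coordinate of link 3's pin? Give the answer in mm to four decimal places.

geometry: r = 55 mm, L = 250 mm, e = 18 mm; θ starts at 0°
rotate link 1 by -42°: θ ← 0° -42° = -42°
rotate link 1 by +29°: θ ← -42° +29° = -13°
rotate link 1 by +89°: θ ← -13° +89° = 76°
crank pin P = (r cos θ, r sin θ) = (13.305704, 53.366265)
h = r sin θ − e = 53.366265 − 18 = 35.366265
x = r cos θ + √(L² − h²) = 13.305704 + 247.485812 = 260.791517

260.7915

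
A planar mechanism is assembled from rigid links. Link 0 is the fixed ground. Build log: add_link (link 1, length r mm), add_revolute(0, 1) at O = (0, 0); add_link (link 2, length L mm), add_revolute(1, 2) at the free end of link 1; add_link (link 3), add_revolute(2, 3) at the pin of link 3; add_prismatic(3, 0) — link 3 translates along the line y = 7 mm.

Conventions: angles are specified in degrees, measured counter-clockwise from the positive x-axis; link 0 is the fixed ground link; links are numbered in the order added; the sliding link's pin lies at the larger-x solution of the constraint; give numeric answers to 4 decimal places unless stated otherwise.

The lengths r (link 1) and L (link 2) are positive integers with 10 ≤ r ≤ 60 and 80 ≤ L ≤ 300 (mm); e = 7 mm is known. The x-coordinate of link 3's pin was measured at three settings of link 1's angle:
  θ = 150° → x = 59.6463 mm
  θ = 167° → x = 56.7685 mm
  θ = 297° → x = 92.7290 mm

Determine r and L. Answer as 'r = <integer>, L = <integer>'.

constraint per measurement: (x − r cos θ)² + (r sin θ − e)² = L²
subtracting the θ₁ and θ₂ equations cancels the r² and L² terms:
r = (x₁² − x₂²) / (2[(x₁cos θ₁ + e sin θ₁) − (x₂cos θ₂ + e sin θ₂)]) = 29.9999 → r = 30
L² = (x₁ − r cos θ₁)² + (r sin θ₁ − e)² = 7395.9938 → L = 86.0000 → L = 86
check at θ₃=297°: x = 92.7290 (printed 92.7290) ✓

r = 30, L = 86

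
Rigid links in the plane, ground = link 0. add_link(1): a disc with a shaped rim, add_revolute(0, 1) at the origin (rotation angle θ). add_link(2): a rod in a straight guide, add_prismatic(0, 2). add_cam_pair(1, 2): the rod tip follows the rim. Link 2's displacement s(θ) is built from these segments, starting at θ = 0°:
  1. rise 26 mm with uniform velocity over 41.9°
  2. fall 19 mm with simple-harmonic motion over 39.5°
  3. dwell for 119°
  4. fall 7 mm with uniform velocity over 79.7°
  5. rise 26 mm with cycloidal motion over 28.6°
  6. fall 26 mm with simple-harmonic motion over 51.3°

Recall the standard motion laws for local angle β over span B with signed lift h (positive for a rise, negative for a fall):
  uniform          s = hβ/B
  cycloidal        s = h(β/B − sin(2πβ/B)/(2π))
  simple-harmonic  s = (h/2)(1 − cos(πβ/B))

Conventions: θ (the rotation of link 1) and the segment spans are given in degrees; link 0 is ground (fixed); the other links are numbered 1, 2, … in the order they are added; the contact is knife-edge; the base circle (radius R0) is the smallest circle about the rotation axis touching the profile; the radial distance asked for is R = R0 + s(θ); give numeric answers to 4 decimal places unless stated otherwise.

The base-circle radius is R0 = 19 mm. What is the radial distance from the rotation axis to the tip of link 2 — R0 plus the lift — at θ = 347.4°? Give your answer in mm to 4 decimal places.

segment 1 (0° to 41.9°, uniform, h = 26) is passed completely: s = 0.0000 + (26) = 26.0000
segment 2 (41.9° to 81.4°, simple-harmonic, h = -19) is passed completely: s = 26.0000 + (-19) = 7.0000
segment 3 (81.4° to 200.4°, dwell): s unchanged at 7.0000
segment 4 (200.4° to 280.1°, uniform, h = -7) is passed completely: s = 7.0000 + (-7) = 0.0000
segment 5 (280.1° to 308.7°, cycloidal, h = 26) is passed completely: s = 0.0000 + (26) = 26.0000
θ = 347.4° falls in segment 6 (308.7° to 360°, simple-harmonic, h = -26): β = 347.4 − 308.7 = 38.7°, B = 51.3°; Δs = -26/2·(1 − cos(π·0.7544)) = -22.3182; s = 26.0000 − 22.3182 = 3.6818
R = R0 + s = 19 + 3.6818 = 22.6818

22.6818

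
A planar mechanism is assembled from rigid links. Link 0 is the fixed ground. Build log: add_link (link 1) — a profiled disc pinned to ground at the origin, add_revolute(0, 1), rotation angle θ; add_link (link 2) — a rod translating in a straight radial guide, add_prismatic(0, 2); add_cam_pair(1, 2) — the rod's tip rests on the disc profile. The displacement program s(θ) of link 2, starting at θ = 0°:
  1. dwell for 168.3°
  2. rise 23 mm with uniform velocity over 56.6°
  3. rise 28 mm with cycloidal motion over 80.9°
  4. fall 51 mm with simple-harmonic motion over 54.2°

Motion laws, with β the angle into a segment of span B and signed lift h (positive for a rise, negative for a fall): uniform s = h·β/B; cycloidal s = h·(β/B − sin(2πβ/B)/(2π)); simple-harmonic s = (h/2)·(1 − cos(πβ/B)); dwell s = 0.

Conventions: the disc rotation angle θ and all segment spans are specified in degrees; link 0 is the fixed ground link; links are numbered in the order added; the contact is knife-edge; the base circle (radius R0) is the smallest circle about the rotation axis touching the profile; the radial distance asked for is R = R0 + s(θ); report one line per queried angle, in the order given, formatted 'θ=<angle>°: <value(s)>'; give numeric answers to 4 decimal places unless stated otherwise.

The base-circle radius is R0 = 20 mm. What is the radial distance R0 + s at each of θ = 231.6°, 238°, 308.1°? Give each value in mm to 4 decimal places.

seg 1 [0°–168.3°] dwell: s stays 0.0000
seg 2 [168.3°–224.9°] uniform, h=23: full span → s += 23 → s = 23.0000
seg 3 [224.9°–305.8°] cycloidal, h=28: θ=231.6° here. β=6.7, B=80.9. 28·(0.0828 − sin(2π·0.0828)/(2π)) = 0.1032 → s = 23.1032
seg 3 [224.9°–305.8°] cycloidal, h=28: θ=238° here. β=13.1, B=80.9. 28·(0.1619 − sin(2π·0.1619)/(2π)) = 0.7427 → s = 23.7427
seg 3 [224.9°–305.8°] cycloidal, h=28: full span → s += 28 → s = 51.0000
seg 4 [305.8°–360°] simple-harmonic, h=-51: θ=308.1° here. β=2.3, B=54.2. -51/2·(1 − cos(π·0.0424)) = -0.2263 → s = 50.7737
θ=231.6°: R = R0 + s = 20 + 23.1032 = 43.1032
θ=238°: R = R0 + s = 20 + 23.7427 = 43.7427
θ=308.1°: R = R0 + s = 20 + 50.7737 = 70.7737

θ=231.6°: 43.1032
θ=238°: 43.7427
θ=308.1°: 70.7737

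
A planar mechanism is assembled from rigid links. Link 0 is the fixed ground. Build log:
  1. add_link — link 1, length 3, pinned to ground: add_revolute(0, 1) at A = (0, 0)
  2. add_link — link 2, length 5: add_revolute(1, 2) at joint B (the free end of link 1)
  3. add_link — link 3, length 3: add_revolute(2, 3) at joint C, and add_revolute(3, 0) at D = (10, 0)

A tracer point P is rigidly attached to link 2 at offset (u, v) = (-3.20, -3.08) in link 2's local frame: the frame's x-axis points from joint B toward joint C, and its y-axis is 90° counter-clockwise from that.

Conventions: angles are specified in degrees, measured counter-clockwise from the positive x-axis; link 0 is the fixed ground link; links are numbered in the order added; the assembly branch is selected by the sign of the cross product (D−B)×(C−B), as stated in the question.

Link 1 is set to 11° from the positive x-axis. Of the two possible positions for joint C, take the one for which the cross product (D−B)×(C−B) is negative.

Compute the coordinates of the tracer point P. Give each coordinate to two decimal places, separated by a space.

A=(0,0), D=(10.00,0)
B = A + 3.00·(cos11°, sin11°) = (2.9449, 0.5724)
|BD| = 7.0783
circle(B,5.00) ∩ circle(D,3.00): a=4.6694, h=1.7880
  candidates: C₊=(7.7436,1.9770) cross=12.656; C₋=(7.4544,-1.5874) cross=-12.656
  branch - wants cross < 0 → take C=(7.4544,-1.5874) (cross=-12.656)
ex = (C−B)/|BC| = (0.9019,-0.4320); ey = (0.4320,0.9019)
P = B + -3.20·ex + -3.08·ey = (-1.2716,-0.8231)

-1.27 -0.82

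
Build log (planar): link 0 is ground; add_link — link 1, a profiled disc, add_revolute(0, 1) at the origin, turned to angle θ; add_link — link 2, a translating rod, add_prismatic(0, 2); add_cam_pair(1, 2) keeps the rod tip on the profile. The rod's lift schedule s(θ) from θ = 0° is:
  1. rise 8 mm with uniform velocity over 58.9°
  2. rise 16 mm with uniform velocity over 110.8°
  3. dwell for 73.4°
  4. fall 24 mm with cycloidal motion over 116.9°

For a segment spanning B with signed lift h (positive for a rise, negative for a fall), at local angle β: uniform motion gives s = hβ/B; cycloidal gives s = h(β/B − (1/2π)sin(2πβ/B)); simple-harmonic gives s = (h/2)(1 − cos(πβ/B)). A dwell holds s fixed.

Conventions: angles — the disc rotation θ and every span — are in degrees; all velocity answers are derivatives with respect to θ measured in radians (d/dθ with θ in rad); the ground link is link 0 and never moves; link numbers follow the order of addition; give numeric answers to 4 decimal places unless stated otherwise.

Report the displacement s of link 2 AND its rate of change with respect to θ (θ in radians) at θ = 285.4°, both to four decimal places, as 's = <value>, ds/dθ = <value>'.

seg 1 [0°–58.9°] uniform, h=8: full span → s += 8 → s = 8.0000
seg 2 [58.9°–169.7°] uniform, h=16: full span → s += 16 → s = 24.0000
seg 3 [169.7°–243.1°] dwell: s stays 24.0000
seg 4 [243.1°–360°] cycloidal, h=-24: θ=285.4° here. β=42.3, B=116.9. -24·(0.3618 − sin(2π·0.3618)/(2π)) = -5.7697 → s = 18.2303
velocity in seg [243.1°–360°] (cycloidal), θ in radians: β = 42.3° = 0.7383 rad, B = 116.9° = 2.0403 rad; ds/dθ = (h/B)(1 − cos(2πβ/B)) = ((-24)/2.0403)(1 − cos(2π·0.3618)) = -19.365792 mm/rad

s = 18.2303, ds/dθ = -19.3658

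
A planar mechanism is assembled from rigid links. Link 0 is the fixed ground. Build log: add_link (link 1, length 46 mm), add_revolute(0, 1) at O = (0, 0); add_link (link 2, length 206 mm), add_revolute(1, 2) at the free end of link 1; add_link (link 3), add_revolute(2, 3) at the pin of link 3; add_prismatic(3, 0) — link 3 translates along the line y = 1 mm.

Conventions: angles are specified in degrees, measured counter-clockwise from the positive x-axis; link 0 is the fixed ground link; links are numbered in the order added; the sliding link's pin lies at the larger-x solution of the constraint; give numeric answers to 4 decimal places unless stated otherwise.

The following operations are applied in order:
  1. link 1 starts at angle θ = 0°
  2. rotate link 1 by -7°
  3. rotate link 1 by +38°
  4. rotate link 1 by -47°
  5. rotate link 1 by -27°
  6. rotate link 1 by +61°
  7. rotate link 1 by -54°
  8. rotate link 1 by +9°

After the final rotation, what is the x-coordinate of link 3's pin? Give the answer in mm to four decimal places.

geometry: r = 46 mm, L = 206 mm, e = 1 mm; θ starts at 0°
rotate link 1 by -7°: θ ← 0° -7° = -7°
rotate link 1 by +38°: θ ← -7° +38° = 31°
rotate link 1 by -47°: θ ← 31° -47° = -16°
rotate link 1 by -27°: θ ← -16° -27° = -43°
rotate link 1 by +61°: θ ← -43° +61° = 18°
rotate link 1 by -54°: θ ← 18° -54° = -36°
rotate link 1 by +9°: θ ← -36° +9° = -27°
crank pin P = (r cos θ, r sin θ) = (40.986300, -20.883563)
h = r sin θ − e = -20.883563 − 1 = -21.883563
x = r cos θ + √(L² − h²) = 40.986300 + 204.834347 = 245.820647

245.8206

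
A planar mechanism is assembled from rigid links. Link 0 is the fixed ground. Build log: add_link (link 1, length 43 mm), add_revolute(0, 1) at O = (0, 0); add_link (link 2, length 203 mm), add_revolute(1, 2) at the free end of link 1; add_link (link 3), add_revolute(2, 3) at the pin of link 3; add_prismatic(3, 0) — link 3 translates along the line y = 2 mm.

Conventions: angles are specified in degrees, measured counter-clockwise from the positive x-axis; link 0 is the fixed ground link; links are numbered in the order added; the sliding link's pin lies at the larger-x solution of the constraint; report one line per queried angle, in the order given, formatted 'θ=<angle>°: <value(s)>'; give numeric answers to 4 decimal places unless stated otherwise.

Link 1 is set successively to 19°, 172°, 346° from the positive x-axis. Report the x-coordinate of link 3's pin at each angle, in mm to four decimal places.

geometry: r = 43 mm, L = 203 mm, e = 2 mm
θ=19°: crank pin P = (r cos θ, r sin θ) = (40.657299, 13.999431)
θ=19°: h = r sin θ − e = 13.999431 − 2 = 11.999431
θ=19°: x = r cos θ + √(L² − h²) = 40.657299 + 202.645044 = 243.302342
θ=172°: crank pin P = (r cos θ, r sin θ) = (-42.581527, 5.984443)
θ=172°: h = r sin θ − e = 5.984443 − 2 = 3.984443
θ=172°: x = r cos θ + √(L² − h²) = -42.581527 + 202.960893 = 160.379366
θ=346°: crank pin P = (r cos θ, r sin θ) = (41.722716, -10.402642)
θ=346°: h = r sin θ − e = -10.402642 − 2 = -12.402642
θ=346°: x = r cos θ + √(L² − h²) = 41.722716 + 202.620765 = 244.343481

θ=19°: 243.3023
θ=172°: 160.3794
θ=346°: 244.3435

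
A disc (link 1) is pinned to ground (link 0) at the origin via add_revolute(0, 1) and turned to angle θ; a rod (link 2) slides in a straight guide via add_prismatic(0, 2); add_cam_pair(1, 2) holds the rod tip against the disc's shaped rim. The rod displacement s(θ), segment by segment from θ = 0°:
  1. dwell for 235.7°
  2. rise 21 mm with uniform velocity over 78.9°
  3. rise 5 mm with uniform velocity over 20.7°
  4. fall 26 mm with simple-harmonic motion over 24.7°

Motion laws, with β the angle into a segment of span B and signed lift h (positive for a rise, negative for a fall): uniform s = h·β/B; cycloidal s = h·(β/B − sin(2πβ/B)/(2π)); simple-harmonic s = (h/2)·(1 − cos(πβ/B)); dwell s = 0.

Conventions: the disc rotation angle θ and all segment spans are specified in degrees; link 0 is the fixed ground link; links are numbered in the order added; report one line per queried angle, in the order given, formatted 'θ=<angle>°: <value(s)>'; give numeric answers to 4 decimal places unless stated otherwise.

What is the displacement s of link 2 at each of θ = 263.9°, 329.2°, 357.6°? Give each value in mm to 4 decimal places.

segment 1 (0° to 235.7°, dwell): s unchanged at 0.0000
θ = 263.9° falls in segment 2 (235.7° to 314.6°, uniform, h = 21): β = 263.9 − 235.7 = 28.2°, B = 78.9°; Δs = 21·28.2/78.9 = 7.5057; s = 0.0000 + 7.5057 = 7.5057
segment 2 (235.7° to 314.6°, uniform, h = 21) is passed completely: s = 0.0000 + (21) = 21.0000
θ = 329.2° falls in segment 3 (314.6° to 335.3°, uniform, h = 5): β = 329.2 − 314.6 = 14.6°, B = 20.7°; Δs = 5·14.6/20.7 = 3.5266; s = 21.0000 + 3.5266 = 24.5266
segment 3 (314.6° to 335.3°, uniform, h = 5) is passed completely: s = 21.0000 + (5) = 26.0000
θ = 357.6° falls in segment 4 (335.3° to 360°, simple-harmonic, h = -26): β = 357.6 − 335.3 = 22.3°, B = 24.7°; Δs = -26/2·(1 − cos(π·0.9028)) = -25.3990; s = 26.0000 − 25.3990 = 0.6010

θ=263.9°: 7.5057
θ=329.2°: 24.5266
θ=357.6°: 0.6010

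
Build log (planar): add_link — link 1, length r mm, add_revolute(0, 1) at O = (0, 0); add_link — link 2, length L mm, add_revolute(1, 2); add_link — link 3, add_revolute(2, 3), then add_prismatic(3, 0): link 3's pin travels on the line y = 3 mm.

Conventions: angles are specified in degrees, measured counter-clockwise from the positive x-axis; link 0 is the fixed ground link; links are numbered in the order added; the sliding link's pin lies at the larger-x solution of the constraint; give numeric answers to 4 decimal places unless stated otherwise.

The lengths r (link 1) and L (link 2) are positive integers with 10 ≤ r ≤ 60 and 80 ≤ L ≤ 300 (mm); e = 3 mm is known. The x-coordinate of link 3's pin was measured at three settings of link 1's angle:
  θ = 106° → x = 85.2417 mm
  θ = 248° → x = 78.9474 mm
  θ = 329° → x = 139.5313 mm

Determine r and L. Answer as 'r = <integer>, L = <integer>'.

constraint per measurement: (x − r cos θ)² + (r sin θ − e)² = L²
subtracting the θ₁ and θ₂ equations cancels the r² and L² terms:
r = (x₁² − x₂²) / (2[(x₁cos θ₁ + e sin θ₁) − (x₂cos θ₂ + e sin θ₂)]) = 44.0002 → r = 44
L² = (x₁ − r cos θ₁)² + (r sin θ₁ − e)² = 11025.0044 → L = 105.0000 → L = 105
check at θ₃=329°: x = 139.5313 (printed 139.5313) ✓

r = 44, L = 105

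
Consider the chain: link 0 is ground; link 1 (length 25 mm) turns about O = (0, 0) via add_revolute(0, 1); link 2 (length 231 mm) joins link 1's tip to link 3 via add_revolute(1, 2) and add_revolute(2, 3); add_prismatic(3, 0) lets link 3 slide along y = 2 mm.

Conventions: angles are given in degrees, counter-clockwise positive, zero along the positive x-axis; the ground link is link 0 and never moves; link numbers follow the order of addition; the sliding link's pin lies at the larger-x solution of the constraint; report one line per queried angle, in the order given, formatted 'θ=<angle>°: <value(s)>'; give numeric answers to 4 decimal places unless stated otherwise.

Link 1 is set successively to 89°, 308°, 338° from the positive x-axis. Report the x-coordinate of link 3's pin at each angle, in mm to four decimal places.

geometry: r = 25 mm, L = 231 mm, e = 2 mm
θ=89°: crank pin P = (r cos θ, r sin θ) = (0.436310, 24.996192)
θ=89°: h = r sin θ − e = 24.996192 − 2 = 22.996192
θ=89°: x = r cos θ + √(L² − h²) = 0.436310 + 229.852507 = 230.288818
θ=308°: crank pin P = (r cos θ, r sin θ) = (15.391537, -19.700269)
θ=308°: h = r sin θ − e = -19.700269 − 2 = -21.700269
θ=308°: x = r cos θ + √(L² − h²) = 15.391537 + 229.978474 = 245.370011
θ=338°: crank pin P = (r cos θ, r sin θ) = (23.179596, -9.365165)
θ=338°: h = r sin θ − e = -9.365165 − 2 = -11.365165
θ=338°: x = r cos θ + √(L² − h²) = 23.179596 + 230.720248 = 253.899845

θ=89°: 230.2888
θ=308°: 245.3700
θ=338°: 253.8998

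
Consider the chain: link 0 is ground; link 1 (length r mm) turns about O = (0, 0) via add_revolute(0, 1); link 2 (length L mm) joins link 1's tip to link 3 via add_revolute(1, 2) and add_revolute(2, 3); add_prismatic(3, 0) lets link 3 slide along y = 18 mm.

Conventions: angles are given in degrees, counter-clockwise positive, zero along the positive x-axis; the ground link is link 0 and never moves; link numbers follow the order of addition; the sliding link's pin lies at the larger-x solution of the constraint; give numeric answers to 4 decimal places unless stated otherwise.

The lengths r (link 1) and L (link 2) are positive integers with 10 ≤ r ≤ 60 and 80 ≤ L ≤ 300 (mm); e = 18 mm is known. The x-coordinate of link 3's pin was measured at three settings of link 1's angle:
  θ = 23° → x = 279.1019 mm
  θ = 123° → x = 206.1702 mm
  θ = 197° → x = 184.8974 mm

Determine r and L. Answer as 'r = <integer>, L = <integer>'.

constraint per measurement: (x − r cos θ)² + (r sin θ − e)² = L²
subtracting the θ₁ and θ₂ equations cancels the r² and L² terms:
r = (x₁² − x₂²) / (2[(x₁cos θ₁ + e sin θ₁) − (x₂cos θ₂ + e sin θ₂)]) = 49.0000 → r = 49
L² = (x₁ − r cos θ₁)² + (r sin θ₁ − e)² = 54755.9848 → L = 234.0000 → L = 234
check at θ₃=197°: x = 184.8974 (printed 184.8974) ✓

r = 49, L = 234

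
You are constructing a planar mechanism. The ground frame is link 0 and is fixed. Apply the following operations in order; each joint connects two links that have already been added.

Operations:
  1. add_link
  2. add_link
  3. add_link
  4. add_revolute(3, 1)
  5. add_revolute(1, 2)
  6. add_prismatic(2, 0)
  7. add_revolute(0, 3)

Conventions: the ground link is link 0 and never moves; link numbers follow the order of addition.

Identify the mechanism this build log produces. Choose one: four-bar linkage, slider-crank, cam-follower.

links: 4 (incl. ground); joints: 3 revolute, 1 prismatic, 0 higher (cam) pair, forming one closed loop
4 links, 3 revolutes + 1 prismatic in one loop → slider-crank

slider-crank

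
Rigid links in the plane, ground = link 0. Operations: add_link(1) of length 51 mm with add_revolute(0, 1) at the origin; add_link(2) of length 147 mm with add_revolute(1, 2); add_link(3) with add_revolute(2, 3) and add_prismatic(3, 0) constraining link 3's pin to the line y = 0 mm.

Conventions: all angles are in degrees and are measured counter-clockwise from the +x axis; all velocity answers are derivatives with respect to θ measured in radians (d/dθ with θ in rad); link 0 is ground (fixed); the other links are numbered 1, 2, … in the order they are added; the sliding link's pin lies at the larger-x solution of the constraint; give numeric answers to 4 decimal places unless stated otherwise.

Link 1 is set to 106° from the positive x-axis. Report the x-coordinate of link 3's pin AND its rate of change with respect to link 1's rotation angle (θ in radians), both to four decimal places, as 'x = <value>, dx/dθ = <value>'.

geometry: r = 51 mm, L = 147 mm, e = 0 mm
crank pin P = (r cos θ, r sin θ) = (-14.057505, 49.024346)
h = r sin θ − e = 49.024346 − 0 = 49.024346
x = r cos θ + √(L² − h²) = -14.057505 + 138.584319 = 124.526814
dx/dθ = −r sin θ − h·r cos θ/√(L² − h²) (θ in radians; h = 49.024346) = -44.051489

x = 124.5268, dx/dθ = -44.0515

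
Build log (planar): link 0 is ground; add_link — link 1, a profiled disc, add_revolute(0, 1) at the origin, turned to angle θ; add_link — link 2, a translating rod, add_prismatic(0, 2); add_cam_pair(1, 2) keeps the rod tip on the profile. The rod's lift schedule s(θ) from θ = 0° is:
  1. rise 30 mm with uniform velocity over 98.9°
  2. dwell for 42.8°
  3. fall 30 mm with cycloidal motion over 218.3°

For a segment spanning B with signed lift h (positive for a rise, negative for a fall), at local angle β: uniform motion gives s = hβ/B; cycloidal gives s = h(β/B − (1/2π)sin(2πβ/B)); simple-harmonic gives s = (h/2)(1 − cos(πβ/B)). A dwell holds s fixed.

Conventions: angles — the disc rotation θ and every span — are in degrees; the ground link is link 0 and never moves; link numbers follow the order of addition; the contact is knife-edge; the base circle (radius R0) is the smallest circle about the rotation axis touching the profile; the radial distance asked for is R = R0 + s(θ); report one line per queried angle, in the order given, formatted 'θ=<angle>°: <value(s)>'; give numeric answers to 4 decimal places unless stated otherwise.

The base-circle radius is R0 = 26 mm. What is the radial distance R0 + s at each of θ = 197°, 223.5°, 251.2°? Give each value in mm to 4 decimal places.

seg 1 [0°–98.9°] uniform, h=30: full span → s += 30 → s = 30.0000
seg 2 [98.9°–141.7°] dwell: s stays 30.0000
seg 3 [141.7°–360°] cycloidal, h=-30: θ=197° here. β=55.3, B=218.3. -30·(0.2533 − sin(2π·0.2533)/(2π)) = -2.8260 → s = 27.1740
seg 3 [141.7°–360°] cycloidal, h=-30: θ=223.5° here. β=81.8, B=218.3. -30·(0.3747 − sin(2π·0.3747)/(2π)) = -7.8592 → s = 22.1408
seg 3 [141.7°–360°] cycloidal, h=-30: θ=251.2° here. β=109.5, B=218.3. -30·(0.5016 − sin(2π·0.5016)/(2π)) = -15.0962 → s = 14.9038
θ=197°: R = R0 + s = 26 + 27.1740 = 53.1740
θ=223.5°: R = R0 + s = 26 + 22.1408 = 48.1408
θ=251.2°: R = R0 + s = 26 + 14.9038 = 40.9038

θ=197°: 53.1740
θ=223.5°: 48.1408
θ=251.2°: 40.9038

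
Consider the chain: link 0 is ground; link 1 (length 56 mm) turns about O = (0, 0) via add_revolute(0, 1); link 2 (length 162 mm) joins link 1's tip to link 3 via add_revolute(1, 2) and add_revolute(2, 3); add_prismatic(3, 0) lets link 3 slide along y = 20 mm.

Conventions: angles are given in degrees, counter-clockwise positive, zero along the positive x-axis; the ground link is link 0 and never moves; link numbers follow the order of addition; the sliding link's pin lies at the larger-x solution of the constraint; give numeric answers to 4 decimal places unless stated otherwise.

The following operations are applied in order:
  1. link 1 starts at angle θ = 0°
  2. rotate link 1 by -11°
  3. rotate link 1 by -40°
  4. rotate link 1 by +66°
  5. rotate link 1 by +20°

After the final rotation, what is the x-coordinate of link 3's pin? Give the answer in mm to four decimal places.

geometry: r = 56 mm, L = 162 mm, e = 20 mm; θ starts at 0°
rotate link 1 by -11°: θ ← 0° -11° = -11°
rotate link 1 by -40°: θ ← -11° -40° = -51°
rotate link 1 by +66°: θ ← -51° +66° = 15°
rotate link 1 by +20°: θ ← 15° +20° = 35°
crank pin P = (r cos θ, r sin θ) = (45.872514, 32.120280)
h = r sin θ − e = 32.120280 − 20 = 12.120280
x = r cos θ + √(L² − h²) = 45.872514 + 161.545965 = 207.418479

207.4185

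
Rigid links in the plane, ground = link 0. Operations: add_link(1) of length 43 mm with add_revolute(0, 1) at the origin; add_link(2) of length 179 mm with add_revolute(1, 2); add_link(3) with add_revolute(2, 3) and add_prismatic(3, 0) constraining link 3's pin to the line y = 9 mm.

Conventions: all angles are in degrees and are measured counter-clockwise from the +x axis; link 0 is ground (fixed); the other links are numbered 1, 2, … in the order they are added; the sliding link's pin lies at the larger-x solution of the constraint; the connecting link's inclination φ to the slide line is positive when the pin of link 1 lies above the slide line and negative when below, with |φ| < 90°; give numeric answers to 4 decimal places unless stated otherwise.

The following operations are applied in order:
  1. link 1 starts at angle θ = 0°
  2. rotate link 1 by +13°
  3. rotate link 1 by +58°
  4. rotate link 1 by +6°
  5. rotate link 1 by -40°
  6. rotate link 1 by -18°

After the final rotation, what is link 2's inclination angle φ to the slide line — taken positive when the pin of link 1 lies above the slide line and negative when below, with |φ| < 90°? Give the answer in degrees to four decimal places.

geometry: r = 43 mm, L = 179 mm, e = 9 mm; θ starts at 0°
rotate link 1 by +13°: θ ← 0° +13° = 13°
rotate link 1 by +58°: θ ← 13° +58° = 71°
rotate link 1 by +6°: θ ← 71° +6° = 77°
rotate link 1 by -40°: θ ← 77° -40° = 37°
rotate link 1 by -18°: θ ← 37° -18° = 19°
h = r sin θ − e = 13.999431 − 9 = 4.999431
sin φ = h / L = 4.999431 / 179 = 0.02792978
φ = arcsin(0.02792978) = 1.600467°

1.6005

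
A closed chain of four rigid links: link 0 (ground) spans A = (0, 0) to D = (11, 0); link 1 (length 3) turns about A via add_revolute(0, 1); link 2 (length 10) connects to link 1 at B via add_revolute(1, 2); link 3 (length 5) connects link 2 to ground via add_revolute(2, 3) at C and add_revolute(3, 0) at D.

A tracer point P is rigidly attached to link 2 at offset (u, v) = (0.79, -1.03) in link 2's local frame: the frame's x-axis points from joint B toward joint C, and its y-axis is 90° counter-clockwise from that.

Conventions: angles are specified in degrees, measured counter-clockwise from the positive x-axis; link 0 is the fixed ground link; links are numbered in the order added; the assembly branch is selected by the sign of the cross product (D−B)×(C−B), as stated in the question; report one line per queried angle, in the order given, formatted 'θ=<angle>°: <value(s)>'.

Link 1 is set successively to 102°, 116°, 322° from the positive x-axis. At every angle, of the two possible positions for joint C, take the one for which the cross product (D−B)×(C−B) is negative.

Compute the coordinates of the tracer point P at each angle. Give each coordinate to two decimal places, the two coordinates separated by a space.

A=(0,0), D=(11.00,0)
θ=102°: B = A + 3.00·(cos102°, sin102°) = (-0.6237, 2.9344)
θ=102°: |BD| = 11.9884
θ=102°: circle(B,10.00) ∩ circle(D,5.00): a=9.1222, h=4.0969
θ=102°:   candidates: C₊=(9.2238,4.6739) cross=49.116; C₋=(7.2182,-3.2708) cross=-49.116
θ=102°:   branch - wants cross < 0 → take C=(7.2182,-3.2708) (cross=-49.116)
θ=102°: ex = (C−B)/|BC| = (0.7842,-0.6205); ey = (0.6205,0.7842)
θ=102°: P = B + 0.79·ex + -1.03·ey = (-0.6434,1.6365)
θ=116°: B = A + 3.00·(cos116°, sin116°) = (-1.3151, 2.6964)
θ=116°: |BD| = 12.6068
θ=116°: circle(B,10.00) ∩ circle(D,5.00): a=9.2780, h=3.7308
θ=116°:   candidates: C₊=(8.5461,4.3564) cross=47.033; C₋=(6.9502,-2.9325) cross=-47.033
θ=116°:   branch - wants cross < 0 → take C=(6.9502,-2.9325) (cross=-47.033)
θ=116°: ex = (C−B)/|BC| = (0.8265,-0.5629); ey = (0.5629,0.8265)
θ=116°: P = B + 0.79·ex + -1.03·ey = (-1.2419,1.4004)
θ=322°: B = A + 3.00·(cos322°, sin322°) = (2.3640, -1.8470)
θ=322°: |BD| = 8.8313
θ=322°: circle(B,10.00) ∩ circle(D,5.00): a=8.6619, h=4.9971
θ=322°:   candidates: C₊=(9.7893,4.8512) cross=44.131; C₋=(11.8795,-4.9220) cross=-44.131
θ=322°:   branch - wants cross < 0 → take C=(11.8795,-4.9220) (cross=-44.131)
θ=322°: ex = (C−B)/|BC| = (0.9515,-0.3075); ey = (0.3075,0.9515)
θ=322°: P = B + 0.79·ex + -1.03·ey = (2.7990,-3.0700)

θ=102°: -0.64 1.64
θ=116°: -1.24 1.40
θ=322°: 2.80 -3.07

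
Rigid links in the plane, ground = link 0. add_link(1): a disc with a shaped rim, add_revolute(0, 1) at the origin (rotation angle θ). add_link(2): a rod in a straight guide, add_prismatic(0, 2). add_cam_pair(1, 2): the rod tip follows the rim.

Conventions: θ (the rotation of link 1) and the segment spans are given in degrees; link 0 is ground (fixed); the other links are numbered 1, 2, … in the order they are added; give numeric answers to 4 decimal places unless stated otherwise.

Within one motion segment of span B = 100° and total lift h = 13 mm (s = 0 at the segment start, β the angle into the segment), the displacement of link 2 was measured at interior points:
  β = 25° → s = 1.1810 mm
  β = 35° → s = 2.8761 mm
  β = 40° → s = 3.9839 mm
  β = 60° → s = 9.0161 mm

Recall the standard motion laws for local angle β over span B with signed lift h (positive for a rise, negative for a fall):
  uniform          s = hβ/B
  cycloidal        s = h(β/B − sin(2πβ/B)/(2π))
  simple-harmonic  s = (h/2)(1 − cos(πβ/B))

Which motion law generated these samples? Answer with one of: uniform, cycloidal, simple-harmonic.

candidates at β/B = r: uniform s = h·r (linear in β); cycloidal s = h·(r − sin(2πr)/(2π)); simple-harmonic s = (h/2)(1 − cos(πr))
β=25°: printed 1.1810 | uniform 3.2500, cycloidal 1.1810, simple-harmonic 1.9038
β=35°: printed 2.8761 | uniform 4.5500, cycloidal 2.8761, simple-harmonic 3.5491
β=40°: printed 3.9839 | uniform 5.2000, cycloidal 3.9839, simple-harmonic 4.4914
β=60°: printed 9.0161 | uniform 7.8000, cycloidal 9.0161, simple-harmonic 8.5086
only one law matches every sample → cycloidal

cycloidal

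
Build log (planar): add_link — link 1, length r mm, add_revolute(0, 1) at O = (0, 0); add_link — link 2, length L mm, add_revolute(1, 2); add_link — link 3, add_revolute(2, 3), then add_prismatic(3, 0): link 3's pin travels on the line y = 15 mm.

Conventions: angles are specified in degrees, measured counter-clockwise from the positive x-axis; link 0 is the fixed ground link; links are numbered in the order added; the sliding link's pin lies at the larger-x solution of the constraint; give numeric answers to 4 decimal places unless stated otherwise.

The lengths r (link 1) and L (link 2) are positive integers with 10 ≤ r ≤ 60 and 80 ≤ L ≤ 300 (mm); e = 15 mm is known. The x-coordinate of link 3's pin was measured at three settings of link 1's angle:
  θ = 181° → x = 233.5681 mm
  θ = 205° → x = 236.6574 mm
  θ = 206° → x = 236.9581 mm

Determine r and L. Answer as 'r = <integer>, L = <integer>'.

constraint per measurement: (x − r cos θ)² + (r sin θ − e)² = L²
subtracting the θ₁ and θ₂ equations cancels the r² and L² terms:
r = (x₁² − x₂²) / (2[(x₁cos θ₁ + e sin θ₁) − (x₂cos θ₂ + e sin θ₂)]) = 55.9985 → r = 56
L² = (x₁ − r cos θ₁)² + (r sin θ₁ − e)² = 84100.0203 → L = 290.0000 → L = 290
check at θ₃=206°: x = 236.9581 (printed 236.9581) ✓

r = 56, L = 290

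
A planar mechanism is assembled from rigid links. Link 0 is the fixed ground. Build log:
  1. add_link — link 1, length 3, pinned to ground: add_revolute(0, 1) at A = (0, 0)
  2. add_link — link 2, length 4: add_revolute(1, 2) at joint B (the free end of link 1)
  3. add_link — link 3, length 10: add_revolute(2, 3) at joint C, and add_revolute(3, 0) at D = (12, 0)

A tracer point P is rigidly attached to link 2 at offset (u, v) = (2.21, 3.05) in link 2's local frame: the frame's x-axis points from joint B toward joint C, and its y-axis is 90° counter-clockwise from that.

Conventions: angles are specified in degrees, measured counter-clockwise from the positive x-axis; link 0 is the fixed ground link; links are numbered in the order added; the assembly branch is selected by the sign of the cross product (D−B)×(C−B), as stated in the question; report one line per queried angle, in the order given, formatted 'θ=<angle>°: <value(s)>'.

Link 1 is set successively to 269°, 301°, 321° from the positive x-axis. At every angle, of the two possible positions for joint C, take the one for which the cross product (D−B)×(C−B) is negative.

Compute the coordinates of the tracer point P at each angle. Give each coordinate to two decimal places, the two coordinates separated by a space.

A=(0,0), D=(12.00,0)
θ=269°: B = A + 3.00·(cos269°, sin269°) = (-0.0524, -2.9995)
θ=269°: |BD| = 12.4200
θ=269°: circle(B,4.00) ∩ circle(D,10.00): a=2.8284, h=2.8285
θ=269°:   candidates: C₊=(2.0092,0.4283) cross=35.130; C₋=(3.3754,-5.0612) cross=-35.130
θ=269°:   branch - wants cross < 0 → take C=(3.3754,-5.0612) (cross=-35.130)
θ=269°: ex = (C−B)/|BC| = (0.8569,-0.5154); ey = (0.5154,0.8569)
θ=269°: P = B + 2.21·ex + 3.05·ey = (3.4135,-1.5250)
θ=301°: B = A + 3.00·(cos301°, sin301°) = (1.5451, -2.5715)
θ=301°: |BD| = 10.7665
θ=301°: circle(B,4.00) ∩ circle(D,10.00): a=1.4823, h=3.7152
θ=301°:   candidates: C₊=(2.0971,1.3902) cross=40.000; C₋=(3.8718,-5.8252) cross=-40.000
θ=301°:   branch - wants cross < 0 → take C=(3.8718,-5.8252) (cross=-40.000)
θ=301°: ex = (C−B)/|BC| = (0.5817,-0.8134); ey = (0.8134,0.5817)
θ=301°: P = B + 2.21·ex + 3.05·ey = (5.3116,-2.5950)
θ=321°: B = A + 3.00·(cos321°, sin321°) = (2.3314, -1.8880)
θ=321°: |BD| = 9.8512
θ=321°: circle(B,4.00) ∩ circle(D,10.00): a=0.6621, h=3.9448
θ=321°:   candidates: C₊=(2.2253,2.1106) cross=38.861; C₋=(3.7373,-5.6328) cross=-38.861
θ=321°:   branch - wants cross < 0 → take C=(3.7373,-5.6328) (cross=-38.861)
θ=321°: ex = (C−B)/|BC| = (0.3515,-0.9362); ey = (0.9362,0.3515)
θ=321°: P = B + 2.21·ex + 3.05·ey = (5.9636,-2.8850)

θ=269°: 3.41 -1.52
θ=301°: 5.31 -2.60
θ=321°: 5.96 -2.88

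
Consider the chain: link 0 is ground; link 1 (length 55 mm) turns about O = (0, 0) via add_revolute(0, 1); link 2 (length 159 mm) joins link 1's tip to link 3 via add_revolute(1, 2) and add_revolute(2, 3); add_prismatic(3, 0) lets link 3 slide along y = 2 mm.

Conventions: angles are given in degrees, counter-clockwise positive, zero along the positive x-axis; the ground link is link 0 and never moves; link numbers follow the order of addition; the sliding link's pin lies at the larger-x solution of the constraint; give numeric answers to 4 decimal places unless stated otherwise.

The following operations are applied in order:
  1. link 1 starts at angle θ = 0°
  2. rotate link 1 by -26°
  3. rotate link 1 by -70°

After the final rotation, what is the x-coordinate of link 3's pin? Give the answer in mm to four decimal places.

geometry: r = 55 mm, L = 159 mm, e = 2 mm; θ starts at 0°
rotate link 1 by -26°: θ ← 0° -26° = -26°
rotate link 1 by -70°: θ ← -26° -70° = -96°
crank pin P = (r cos θ, r sin θ) = (-5.749065, -54.698704)
h = r sin θ − e = -54.698704 − 2 = -56.698704
x = r cos θ + √(L² − h²) = -5.749065 + 148.547154 = 142.798088

142.7981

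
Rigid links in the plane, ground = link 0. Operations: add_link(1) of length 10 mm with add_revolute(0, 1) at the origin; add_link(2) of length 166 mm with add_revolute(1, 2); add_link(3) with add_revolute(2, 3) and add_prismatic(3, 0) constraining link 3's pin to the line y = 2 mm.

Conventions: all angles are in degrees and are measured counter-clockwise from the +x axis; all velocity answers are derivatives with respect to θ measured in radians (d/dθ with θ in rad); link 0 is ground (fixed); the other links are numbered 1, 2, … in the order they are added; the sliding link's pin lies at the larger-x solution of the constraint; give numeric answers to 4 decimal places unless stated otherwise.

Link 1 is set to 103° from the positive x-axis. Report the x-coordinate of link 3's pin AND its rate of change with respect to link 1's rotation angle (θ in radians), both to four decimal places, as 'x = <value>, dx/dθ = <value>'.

geometry: r = 10 mm, L = 166 mm, e = 2 mm
crank pin P = (r cos θ, r sin θ) = (-2.249511, 9.743701)
h = r sin θ − e = 9.743701 − 2 = 7.743701
x = r cos θ + √(L² − h²) = -2.249511 + 165.819284 = 163.569774
dx/dθ = −r sin θ − h·r cos θ/√(L² − h²) (θ in radians; h = 7.743701) = -9.638649

x = 163.5698, dx/dθ = -9.6386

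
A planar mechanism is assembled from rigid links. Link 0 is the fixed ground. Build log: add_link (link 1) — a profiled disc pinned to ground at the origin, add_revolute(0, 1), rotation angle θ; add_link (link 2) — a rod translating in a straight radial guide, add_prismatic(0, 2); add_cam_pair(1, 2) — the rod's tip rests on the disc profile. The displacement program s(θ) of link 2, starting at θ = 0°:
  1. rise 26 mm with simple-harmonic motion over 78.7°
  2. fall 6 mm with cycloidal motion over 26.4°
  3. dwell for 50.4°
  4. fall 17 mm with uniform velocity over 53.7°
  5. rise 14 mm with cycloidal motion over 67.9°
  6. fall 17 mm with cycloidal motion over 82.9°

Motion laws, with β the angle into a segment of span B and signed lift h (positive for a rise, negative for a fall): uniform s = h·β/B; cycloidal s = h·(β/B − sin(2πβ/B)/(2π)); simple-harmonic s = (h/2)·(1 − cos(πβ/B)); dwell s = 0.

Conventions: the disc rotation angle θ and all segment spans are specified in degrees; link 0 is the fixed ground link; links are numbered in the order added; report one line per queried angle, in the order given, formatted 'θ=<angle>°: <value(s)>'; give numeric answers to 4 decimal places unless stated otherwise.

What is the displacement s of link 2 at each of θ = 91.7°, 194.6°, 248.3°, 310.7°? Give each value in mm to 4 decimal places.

seg 1 [0°–78.7°] simple-harmonic, h=26: full span → s += 26 → s = 26.0000
seg 2 [78.7°–105.1°] cycloidal, h=-6: θ=91.7° here. β=13, B=26.4. -6·(0.4924 − sin(2π·0.4924)/(2π)) = -2.9091 → s = 23.0909
seg 2 [78.7°–105.1°] cycloidal, h=-6: full span → s += -6 → s = 20.0000
seg 3 [105.1°–155.5°] dwell: s stays 20.0000
seg 4 [155.5°–209.2°] uniform, h=-17: θ=194.6° here. β=39.1, B=53.7. -17·39.1/53.7 = -12.3780 → s = 7.6220
seg 4 [155.5°–209.2°] uniform, h=-17: full span → s += -17 → s = 3.0000
seg 5 [209.2°–277.1°] cycloidal, h=14: θ=248.3° here. β=39.1, B=67.9. 14·(0.5758 − sin(2π·0.5758)/(2π)) = 9.0840 → s = 12.0840
seg 5 [209.2°–277.1°] cycloidal, h=14: full span → s += 14 → s = 17.0000
seg 6 [277.1°–360°] cycloidal, h=-17: θ=310.7° here. β=33.6, B=82.9. -17·(0.4053 − sin(2π·0.4053)/(2π)) = -5.3738 → s = 11.6262

θ=91.7°: 23.0909
θ=194.6°: 7.6220
θ=248.3°: 12.0840
θ=310.7°: 11.6262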